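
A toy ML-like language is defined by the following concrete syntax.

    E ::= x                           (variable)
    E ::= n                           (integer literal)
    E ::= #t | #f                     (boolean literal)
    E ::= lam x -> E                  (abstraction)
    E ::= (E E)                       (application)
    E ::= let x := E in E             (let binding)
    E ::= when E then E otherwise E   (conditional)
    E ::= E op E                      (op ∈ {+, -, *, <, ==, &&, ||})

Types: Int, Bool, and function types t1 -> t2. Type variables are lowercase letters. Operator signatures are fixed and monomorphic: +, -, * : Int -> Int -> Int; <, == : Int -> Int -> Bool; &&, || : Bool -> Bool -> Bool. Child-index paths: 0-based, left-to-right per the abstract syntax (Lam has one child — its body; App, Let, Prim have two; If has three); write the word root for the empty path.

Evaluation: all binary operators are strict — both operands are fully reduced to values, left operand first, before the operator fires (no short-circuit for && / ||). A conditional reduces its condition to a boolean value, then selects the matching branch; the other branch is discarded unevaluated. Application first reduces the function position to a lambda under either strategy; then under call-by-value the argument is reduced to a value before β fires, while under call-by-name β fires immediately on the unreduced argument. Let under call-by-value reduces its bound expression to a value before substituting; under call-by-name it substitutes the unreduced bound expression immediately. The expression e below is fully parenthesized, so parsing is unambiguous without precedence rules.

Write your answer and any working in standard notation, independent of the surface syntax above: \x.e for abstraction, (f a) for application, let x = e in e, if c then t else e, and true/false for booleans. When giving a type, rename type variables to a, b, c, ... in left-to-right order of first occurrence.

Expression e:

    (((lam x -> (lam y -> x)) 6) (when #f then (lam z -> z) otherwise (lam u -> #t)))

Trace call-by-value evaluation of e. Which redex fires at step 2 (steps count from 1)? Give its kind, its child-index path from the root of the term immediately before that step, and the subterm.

Answer: if at 1 : (if false then (\z.z) else (\u.true))

Trace:
step 0: (((\x.(\y.x)) 6) (if false then (\z.z) else (\u.true)))
step 1: [beta@0] ((\y.6) (if false then (\z.z) else (\u.true)))
step 2: [if@1] ((\y.6) (\u.true))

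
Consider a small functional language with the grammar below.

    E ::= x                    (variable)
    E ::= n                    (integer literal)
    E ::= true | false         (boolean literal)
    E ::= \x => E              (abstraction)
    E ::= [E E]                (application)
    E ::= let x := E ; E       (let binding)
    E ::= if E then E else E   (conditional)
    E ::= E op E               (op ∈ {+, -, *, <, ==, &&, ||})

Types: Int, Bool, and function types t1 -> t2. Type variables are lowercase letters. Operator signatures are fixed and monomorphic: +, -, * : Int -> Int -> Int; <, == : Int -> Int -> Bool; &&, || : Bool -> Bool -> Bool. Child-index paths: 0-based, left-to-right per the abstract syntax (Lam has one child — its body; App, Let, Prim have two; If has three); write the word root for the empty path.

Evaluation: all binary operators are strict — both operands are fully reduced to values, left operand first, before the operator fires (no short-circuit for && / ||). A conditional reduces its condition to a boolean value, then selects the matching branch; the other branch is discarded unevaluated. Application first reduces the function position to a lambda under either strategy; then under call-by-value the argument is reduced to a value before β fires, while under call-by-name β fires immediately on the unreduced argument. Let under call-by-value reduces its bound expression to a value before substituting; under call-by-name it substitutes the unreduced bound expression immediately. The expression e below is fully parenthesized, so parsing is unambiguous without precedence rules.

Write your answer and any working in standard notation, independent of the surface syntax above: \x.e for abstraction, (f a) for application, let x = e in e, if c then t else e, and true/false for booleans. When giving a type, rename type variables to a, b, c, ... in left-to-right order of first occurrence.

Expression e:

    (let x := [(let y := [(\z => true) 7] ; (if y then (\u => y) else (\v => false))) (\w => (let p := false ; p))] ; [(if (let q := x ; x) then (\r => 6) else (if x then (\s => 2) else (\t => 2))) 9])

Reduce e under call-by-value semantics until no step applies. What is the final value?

Answer: 6

Trace:
step 0: (let x = ((let y = ((\z.true) 7) in (if y then (\u.y) else (\v.false))) (\w.(let p = false in p))) in ((if (let q = x in x) then (\r.6) else (if x then (\s.2) else (\t.2))) 9))
step 1: [beta@0.0.0] (let x = ((let y = true in (if y then (\u.y) else (\v.false))) (\w.(let p = false in p))) in ((if (let q = x in x) then (\r.6) else (if x then (\s.2) else (\t.2))) 9))
step 2: [let@0.0] (let x = ((if true then (\u.true) else (\v.false)) (\w.(let p = false in p))) in ((if (let q = x in x) then (\r.6) else (if x then (\s.2) else (\t.2))) 9))
step 3: [if@0.0] (let x = ((\u.true) (\w.(let p = false in p))) in ((if (let q = x in x) then (\r.6) else (if x then (\s.2) else (\t.2))) 9))
step 4: [beta@0] (let x = true in ((if (let q = x in x) then (\r.6) else (if x then (\s.2) else (\t.2))) 9))
step 5: [let@root] ((if (let q = true in true) then (\r.6) else (if true then (\s.2) else (\t.2))) 9)
step 6: [let@0.0] ((if true then (\r.6) else (if true then (\s.2) else (\t.2))) 9)
step 7: [if@0] ((\r.6) 9)
step 8: [beta@root] 6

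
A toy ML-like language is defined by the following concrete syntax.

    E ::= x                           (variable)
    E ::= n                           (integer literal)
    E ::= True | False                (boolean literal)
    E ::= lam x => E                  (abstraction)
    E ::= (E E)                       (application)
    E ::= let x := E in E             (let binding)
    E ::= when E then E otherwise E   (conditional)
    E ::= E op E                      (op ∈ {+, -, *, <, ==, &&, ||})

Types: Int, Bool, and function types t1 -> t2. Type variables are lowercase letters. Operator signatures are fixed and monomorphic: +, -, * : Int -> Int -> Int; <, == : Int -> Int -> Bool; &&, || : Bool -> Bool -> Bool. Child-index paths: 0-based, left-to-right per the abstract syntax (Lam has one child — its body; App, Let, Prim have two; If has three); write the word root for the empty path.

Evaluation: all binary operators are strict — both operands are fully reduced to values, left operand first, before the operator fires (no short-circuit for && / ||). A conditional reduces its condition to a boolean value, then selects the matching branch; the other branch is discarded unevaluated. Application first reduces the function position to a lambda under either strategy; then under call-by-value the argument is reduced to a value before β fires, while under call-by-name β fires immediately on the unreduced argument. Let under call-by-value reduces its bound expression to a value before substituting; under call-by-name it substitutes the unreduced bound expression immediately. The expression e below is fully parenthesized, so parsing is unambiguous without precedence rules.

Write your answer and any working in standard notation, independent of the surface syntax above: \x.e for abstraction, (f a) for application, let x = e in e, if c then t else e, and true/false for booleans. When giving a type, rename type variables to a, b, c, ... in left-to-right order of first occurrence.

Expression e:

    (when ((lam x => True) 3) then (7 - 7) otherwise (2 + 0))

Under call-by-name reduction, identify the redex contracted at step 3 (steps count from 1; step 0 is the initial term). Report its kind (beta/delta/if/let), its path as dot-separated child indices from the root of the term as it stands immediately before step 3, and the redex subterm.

Derivation:
step 0: (if ((\x.true) 3) then (7 - 7) else (2 + 0))
step 1: [beta@0] (if true then (7 - 7) else (2 + 0))
step 2: [if@root] (7 - 7)
step 3: [delta@root] 0

Answer: delta at root : (7 - 7)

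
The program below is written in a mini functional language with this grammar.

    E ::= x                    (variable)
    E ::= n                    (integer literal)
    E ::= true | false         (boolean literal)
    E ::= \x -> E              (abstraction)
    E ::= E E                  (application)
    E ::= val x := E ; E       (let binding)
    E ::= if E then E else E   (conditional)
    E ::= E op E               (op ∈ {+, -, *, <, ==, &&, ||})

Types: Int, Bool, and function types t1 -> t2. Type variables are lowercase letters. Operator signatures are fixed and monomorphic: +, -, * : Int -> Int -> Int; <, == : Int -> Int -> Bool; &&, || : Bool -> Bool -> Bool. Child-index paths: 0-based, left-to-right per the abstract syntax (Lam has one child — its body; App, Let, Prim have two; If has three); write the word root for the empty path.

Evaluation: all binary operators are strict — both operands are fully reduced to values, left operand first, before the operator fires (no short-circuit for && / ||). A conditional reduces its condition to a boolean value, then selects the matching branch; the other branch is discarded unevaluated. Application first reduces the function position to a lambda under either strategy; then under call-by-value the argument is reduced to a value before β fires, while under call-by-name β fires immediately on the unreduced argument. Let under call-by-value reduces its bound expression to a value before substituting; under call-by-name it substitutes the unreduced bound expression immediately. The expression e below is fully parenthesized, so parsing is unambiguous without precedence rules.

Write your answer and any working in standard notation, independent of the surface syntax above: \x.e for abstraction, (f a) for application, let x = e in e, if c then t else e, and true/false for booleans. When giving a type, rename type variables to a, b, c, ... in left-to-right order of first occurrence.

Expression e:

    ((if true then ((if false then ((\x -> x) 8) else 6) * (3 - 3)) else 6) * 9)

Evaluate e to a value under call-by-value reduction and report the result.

Derivation:
step 0: ((if true then ((if false then ((\x.x) 8) else 6) * (3 - 3)) else 6) * 9)
step 1: [if@0] (((if false then ((\x.x) 8) else 6) * (3 - 3)) * 9)
step 2: [if@0.0] ((6 * (3 - 3)) * 9)
step 3: [delta@0.1] ((6 * 0) * 9)
step 4: [delta@0] (0 * 9)
step 5: [delta@root] 0

Answer: 0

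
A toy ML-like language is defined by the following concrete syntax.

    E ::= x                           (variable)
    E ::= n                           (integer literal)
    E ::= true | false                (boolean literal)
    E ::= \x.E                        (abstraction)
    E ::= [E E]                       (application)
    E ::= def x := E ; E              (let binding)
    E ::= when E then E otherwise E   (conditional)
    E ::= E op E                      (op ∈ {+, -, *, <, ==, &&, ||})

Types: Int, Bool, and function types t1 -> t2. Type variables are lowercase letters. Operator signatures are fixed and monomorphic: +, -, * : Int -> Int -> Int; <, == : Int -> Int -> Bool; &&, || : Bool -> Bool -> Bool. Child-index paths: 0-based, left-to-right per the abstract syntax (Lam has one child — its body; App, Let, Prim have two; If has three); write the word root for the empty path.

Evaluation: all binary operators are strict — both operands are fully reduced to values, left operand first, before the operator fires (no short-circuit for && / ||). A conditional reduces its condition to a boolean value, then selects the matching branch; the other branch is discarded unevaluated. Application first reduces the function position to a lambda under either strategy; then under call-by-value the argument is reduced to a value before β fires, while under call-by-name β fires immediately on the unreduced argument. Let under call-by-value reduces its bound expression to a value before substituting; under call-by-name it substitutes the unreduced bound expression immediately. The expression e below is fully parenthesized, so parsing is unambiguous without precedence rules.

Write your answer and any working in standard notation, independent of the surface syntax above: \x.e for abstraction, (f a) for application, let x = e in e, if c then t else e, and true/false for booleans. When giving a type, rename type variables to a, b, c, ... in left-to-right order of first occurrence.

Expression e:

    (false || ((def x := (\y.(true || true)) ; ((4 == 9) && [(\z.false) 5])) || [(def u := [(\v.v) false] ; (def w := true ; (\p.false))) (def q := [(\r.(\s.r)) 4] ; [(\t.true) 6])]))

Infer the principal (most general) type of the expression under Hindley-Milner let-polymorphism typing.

Derivation:
  unify Bool ~ Bool
  unify Bool ~ Bool
  unify Bool ~ Bool
\y._ : a -> Bool
let x : forall. a -> Bool
  unify Int ~ Int
  unify Int ~ Int
  unify Bool ~ Bool
\z._ : b -> Bool
  unify b -> Bool ~ Int -> c
  unify b ~ Int
  unify Bool ~ c
_ _ : Bool
  unify Bool ~ Bool
  unify Bool ~ Bool
v : d
\v._ : d -> d
  unify d -> d ~ Bool -> e
  unify d ~ Bool
  unify Bool ~ e
_ _ : Bool
let u : Bool
let w : Bool
\p._ : f -> Bool
r : g
\s._ : h -> g
\r._ : g -> h -> g
  unify g -> h -> g ~ Int -> i
  unify g ~ Int
  unify h -> Int ~ i
_ _ : h -> Int
let q : forall. h -> Int
\t._ : j -> Bool
  unify j -> Bool ~ Int -> k
  unify j ~ Int
  unify Bool ~ k
_ _ : Bool
  unify f -> Bool ~ Bool -> l
  unify f ~ Bool
  unify Bool ~ l
_ _ : Bool
  unify Bool ~ Bool
  unify Bool ~ Bool

Answer: Bool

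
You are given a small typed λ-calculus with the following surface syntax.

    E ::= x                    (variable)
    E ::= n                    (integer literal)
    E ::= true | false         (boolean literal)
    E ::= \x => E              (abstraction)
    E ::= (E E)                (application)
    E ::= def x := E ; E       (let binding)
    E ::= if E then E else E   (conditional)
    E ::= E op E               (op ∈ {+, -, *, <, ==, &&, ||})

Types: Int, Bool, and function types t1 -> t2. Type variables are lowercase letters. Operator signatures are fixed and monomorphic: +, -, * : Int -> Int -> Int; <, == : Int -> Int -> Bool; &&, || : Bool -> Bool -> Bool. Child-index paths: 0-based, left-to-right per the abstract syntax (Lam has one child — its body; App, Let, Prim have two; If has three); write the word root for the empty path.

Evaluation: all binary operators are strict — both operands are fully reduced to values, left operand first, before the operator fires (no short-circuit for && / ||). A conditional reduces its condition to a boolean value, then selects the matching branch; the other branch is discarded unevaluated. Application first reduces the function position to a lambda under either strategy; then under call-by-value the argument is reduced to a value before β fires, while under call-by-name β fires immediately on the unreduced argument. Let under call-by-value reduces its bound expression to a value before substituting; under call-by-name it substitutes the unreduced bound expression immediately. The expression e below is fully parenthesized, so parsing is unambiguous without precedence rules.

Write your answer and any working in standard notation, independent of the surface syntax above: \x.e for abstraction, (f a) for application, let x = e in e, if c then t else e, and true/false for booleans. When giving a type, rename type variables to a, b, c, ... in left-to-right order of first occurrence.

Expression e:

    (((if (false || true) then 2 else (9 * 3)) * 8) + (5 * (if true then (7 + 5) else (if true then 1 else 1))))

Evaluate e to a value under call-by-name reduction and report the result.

Answer: 76

Derivation:
step 0: (((if (false || true) then 2 else (9 * 3)) * 8) + (5 * (if true then (7 + 5) else (if true then 1 else 1))))
step 1: [delta@0.0.0] (((if true then 2 else (9 * 3)) * 8) + (5 * (if true then (7 + 5) else (if true then 1 else 1))))
step 2: [if@0.0] ((2 * 8) + (5 * (if true then (7 + 5) else (if true then 1 else 1))))
step 3: [delta@0] (16 + (5 * (if true then (7 + 5) else (if true then 1 else 1))))
step 4: [if@1.1] (16 + (5 * (7 + 5)))
step 5: [delta@1.1] (16 + (5 * 12))
step 6: [delta@1] (16 + 60)
step 7: [delta@root] 76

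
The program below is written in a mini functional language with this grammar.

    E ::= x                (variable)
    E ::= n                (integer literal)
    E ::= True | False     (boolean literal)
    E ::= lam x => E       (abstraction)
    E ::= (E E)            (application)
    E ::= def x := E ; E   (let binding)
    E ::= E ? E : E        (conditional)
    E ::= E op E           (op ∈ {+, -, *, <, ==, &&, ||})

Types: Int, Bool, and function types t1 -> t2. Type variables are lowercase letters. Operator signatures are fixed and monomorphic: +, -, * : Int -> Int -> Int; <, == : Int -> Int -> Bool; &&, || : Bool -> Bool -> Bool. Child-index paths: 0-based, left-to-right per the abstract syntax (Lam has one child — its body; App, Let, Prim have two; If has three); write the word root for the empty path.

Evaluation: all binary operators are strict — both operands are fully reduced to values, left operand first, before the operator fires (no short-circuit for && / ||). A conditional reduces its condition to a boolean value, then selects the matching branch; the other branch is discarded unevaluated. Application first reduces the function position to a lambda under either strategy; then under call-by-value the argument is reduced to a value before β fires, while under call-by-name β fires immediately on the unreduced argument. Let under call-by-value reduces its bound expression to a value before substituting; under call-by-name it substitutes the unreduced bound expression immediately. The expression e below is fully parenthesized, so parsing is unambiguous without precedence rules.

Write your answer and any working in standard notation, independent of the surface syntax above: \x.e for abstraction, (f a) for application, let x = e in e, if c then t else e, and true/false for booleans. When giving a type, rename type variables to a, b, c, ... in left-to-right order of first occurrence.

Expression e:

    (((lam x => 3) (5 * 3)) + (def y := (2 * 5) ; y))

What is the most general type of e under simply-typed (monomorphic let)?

Derivation:
\x._ : a -> Int
  unify Int ~ Int
  unify Int ~ Int
  unify a -> Int ~ Int -> b
  unify a ~ Int
  unify Int ~ b
_ _ : Int
  unify Int ~ Int
  unify Int ~ Int
  unify Int ~ Int
let y : Int
y : Int
  unify Int ~ Int

Answer: Int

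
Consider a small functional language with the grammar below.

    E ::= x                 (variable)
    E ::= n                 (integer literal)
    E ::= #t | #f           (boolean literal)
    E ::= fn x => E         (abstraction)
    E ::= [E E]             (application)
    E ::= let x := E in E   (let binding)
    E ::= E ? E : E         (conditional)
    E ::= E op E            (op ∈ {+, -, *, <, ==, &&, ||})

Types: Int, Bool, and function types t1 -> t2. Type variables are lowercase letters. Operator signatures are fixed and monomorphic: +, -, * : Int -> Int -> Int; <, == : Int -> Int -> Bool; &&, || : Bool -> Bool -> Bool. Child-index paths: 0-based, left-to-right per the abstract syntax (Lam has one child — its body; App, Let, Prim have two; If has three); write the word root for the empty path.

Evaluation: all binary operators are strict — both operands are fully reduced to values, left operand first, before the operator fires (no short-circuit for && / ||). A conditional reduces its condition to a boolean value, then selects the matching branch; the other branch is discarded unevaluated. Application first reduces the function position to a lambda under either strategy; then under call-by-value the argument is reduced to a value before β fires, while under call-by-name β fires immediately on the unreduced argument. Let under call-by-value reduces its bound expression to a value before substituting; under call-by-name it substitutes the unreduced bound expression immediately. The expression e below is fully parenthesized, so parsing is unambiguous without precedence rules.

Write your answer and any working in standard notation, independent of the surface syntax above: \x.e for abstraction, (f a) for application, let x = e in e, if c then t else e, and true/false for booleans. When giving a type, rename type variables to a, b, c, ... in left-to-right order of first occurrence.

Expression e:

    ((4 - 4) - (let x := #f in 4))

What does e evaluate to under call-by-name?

Answer: -4

Working:
step 0: ((4 - 4) - (let x = false in 4))
step 1: [delta@0] (0 - (let x = false in 4))
step 2: [let@1] (0 - 4)
step 3: [delta@root] -4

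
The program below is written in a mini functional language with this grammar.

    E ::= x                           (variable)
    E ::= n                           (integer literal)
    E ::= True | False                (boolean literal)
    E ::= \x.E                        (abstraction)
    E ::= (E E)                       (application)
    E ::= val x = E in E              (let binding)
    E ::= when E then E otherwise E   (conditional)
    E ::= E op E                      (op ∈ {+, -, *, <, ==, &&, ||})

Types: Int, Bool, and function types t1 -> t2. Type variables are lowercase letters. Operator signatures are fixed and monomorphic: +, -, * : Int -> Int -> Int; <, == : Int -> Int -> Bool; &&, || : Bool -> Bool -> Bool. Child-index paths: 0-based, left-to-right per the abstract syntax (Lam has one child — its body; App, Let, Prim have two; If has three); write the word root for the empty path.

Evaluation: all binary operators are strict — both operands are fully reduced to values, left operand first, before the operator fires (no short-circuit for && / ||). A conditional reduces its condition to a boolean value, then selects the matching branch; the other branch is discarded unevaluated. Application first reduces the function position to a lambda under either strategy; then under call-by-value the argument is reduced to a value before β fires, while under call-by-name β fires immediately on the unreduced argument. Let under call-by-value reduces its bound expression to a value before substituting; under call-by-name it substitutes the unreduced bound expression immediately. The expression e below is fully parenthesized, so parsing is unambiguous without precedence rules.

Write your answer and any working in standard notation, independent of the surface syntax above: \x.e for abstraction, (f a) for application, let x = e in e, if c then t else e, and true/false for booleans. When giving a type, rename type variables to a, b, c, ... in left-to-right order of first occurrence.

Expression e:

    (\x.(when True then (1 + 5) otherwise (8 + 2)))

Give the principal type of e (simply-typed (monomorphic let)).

Answer: a -> Int

Working:
  unify Bool ~ Bool
  unify Int ~ Int
  unify Int ~ Int
  unify Int ~ Int
  unify Int ~ Int
  unify Int ~ Int
\x._ : a -> Int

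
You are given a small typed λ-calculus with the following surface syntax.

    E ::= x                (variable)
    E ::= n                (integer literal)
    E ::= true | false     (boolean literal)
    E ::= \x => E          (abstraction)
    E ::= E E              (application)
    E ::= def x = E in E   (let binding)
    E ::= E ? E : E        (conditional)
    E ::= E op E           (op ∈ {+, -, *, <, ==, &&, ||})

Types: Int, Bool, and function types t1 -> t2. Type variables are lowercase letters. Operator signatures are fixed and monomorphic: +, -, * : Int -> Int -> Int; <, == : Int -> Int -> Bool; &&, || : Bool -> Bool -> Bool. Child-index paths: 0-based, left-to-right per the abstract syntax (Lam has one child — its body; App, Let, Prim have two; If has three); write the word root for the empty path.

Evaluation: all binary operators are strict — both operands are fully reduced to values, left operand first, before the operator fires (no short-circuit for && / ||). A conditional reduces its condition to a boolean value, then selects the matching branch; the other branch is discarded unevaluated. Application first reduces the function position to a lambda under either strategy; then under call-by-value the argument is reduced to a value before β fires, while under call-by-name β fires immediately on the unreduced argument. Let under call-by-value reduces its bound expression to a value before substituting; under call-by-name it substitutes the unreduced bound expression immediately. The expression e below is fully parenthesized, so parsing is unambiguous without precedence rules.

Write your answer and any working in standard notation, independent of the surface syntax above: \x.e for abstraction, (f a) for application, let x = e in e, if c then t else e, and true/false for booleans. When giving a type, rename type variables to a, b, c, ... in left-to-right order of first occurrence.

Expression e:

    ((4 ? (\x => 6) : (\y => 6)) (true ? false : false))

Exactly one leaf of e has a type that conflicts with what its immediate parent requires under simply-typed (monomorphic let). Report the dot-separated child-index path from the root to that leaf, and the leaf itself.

Answer: 0.0 : 4

Working:
  unify Int ~ Bool
  FAIL: mismatch Int ~ Bool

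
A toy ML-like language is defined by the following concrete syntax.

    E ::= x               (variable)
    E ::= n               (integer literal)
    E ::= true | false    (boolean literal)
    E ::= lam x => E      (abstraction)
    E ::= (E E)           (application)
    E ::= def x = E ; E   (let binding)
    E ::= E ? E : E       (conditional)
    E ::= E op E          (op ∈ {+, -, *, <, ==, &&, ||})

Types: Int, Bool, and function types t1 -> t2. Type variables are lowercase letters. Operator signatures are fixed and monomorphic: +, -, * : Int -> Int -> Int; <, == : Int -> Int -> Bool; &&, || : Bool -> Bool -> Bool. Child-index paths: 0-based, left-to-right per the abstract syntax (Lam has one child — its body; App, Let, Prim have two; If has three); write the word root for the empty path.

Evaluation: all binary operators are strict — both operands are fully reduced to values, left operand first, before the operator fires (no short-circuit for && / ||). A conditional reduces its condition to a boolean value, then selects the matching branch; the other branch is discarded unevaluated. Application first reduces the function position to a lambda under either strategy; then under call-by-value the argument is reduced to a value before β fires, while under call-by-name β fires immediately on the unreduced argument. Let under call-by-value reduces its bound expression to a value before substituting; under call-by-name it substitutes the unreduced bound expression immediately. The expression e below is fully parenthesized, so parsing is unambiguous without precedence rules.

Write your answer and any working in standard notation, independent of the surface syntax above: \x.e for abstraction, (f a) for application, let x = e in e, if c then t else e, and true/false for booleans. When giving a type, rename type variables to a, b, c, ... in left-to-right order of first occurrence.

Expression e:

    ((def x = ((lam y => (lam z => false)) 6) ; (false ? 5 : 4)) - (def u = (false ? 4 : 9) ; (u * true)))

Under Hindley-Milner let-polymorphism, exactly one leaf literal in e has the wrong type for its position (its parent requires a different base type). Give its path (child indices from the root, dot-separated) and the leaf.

Answer: 1.1.1 : true

Trace:
\z._ : b -> Bool
\y._ : a -> b -> Bool
  unify a -> b -> Bool ~ Int -> c
  unify a ~ Int
  unify b -> Bool ~ c
_ _ : b -> Bool
let x : forall. b -> Bool
  unify Bool ~ Bool
  unify Int ~ Int
  unify Int ~ Int
  unify Bool ~ Bool
  unify Int ~ Int
let u : Int
u : Int
  unify Int ~ Int
  unify Bool ~ Int
  FAIL: mismatch Bool ~ Int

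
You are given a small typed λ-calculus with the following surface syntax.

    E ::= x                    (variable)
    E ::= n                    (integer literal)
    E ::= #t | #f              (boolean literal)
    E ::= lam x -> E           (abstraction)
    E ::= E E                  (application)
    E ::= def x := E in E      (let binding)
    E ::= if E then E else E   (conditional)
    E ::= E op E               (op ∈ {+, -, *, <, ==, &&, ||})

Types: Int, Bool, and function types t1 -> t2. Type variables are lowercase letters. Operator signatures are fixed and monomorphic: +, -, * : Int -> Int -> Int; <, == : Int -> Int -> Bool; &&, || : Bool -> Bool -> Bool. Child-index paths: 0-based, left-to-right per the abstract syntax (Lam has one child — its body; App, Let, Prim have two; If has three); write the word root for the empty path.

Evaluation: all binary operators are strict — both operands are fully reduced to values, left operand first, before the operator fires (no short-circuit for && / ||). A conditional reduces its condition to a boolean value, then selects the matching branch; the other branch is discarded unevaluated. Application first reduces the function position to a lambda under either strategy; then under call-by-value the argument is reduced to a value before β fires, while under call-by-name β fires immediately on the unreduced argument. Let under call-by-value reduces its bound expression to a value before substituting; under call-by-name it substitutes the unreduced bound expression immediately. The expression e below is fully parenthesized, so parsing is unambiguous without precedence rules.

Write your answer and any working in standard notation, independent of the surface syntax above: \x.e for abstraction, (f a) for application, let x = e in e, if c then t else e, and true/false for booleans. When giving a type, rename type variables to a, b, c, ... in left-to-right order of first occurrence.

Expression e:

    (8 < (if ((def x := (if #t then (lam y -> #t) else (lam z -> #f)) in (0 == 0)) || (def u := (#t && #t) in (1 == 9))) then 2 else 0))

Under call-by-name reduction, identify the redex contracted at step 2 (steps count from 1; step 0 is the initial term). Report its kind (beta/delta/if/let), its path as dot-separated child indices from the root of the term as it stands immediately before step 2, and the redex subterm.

Derivation:
step 0: (8 < (if ((let x = (if true then (\y.true) else (\z.false)) in (0 == 0)) || (let u = (true && true) in (1 == 9))) then 2 else 0))
step 1: [let@1.0.0] (8 < (if ((0 == 0) || (let u = (true && true) in (1 == 9))) then 2 else 0))
step 2: [delta@1.0.0] (8 < (if (true || (let u = (true && true) in (1 == 9))) then 2 else 0))

Answer: delta at 1.0.0 : (0 == 0)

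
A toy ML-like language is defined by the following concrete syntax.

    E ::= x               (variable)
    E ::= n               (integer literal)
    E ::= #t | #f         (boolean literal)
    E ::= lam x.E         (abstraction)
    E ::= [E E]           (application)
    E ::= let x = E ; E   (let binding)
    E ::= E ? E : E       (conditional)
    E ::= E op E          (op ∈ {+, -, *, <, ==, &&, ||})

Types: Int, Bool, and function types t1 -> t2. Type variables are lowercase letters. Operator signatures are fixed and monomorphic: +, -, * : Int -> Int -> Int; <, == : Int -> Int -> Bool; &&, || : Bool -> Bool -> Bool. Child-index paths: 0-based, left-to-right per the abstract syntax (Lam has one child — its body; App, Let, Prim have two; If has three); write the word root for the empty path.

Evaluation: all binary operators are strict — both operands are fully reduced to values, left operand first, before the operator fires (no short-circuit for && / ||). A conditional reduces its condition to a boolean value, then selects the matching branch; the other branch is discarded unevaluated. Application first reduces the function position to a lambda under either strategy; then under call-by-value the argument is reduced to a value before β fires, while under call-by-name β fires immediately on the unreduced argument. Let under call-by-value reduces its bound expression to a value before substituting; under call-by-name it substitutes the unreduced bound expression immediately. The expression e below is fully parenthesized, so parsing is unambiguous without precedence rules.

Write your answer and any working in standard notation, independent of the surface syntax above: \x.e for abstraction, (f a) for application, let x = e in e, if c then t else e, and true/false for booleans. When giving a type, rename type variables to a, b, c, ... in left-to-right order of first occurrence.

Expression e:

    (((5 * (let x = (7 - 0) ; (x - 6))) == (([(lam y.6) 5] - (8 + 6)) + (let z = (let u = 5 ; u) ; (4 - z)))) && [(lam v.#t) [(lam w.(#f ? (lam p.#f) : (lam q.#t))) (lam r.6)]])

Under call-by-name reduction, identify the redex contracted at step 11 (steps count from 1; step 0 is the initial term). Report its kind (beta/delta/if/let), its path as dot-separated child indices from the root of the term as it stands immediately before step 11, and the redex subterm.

Working:
step 0: (((5 * (let x = (7 - 0) in (x - 6))) == ((((\y.6) 5) - (8 + 6)) + (let z = (let u = 5 in u) in (4 - z)))) && ((\v.true) ((\w.(if false then (\p.false) else (\q.true))) (\r.6))))
step 1: [let@0.0.1] (((5 * ((7 - 0) - 6)) == ((((\y.6) 5) - (8 + 6)) + (let z = (let u = 5 in u) in (4 - z)))) && ((\v.true) ((\w.(if false then (\p.false) else (\q.true))) (\r.6))))
step 2: [delta@0.0.1.0] (((5 * (7 - 6)) == ((((\y.6) 5) - (8 + 6)) + (let z = (let u = 5 in u) in (4 - z)))) && ((\v.true) ((\w.(if false then (\p.false) else (\q.true))) (\r.6))))
step 3: [delta@0.0.1] (((5 * 1) == ((((\y.6) 5) - (8 + 6)) + (let z = (let u = 5 in u) in (4 - z)))) && ((\v.true) ((\w.(if false then (\p.false) else (\q.true))) (\r.6))))
step 4: [delta@0.0] ((5 == ((((\y.6) 5) - (8 + 6)) + (let z = (let u = 5 in u) in (4 - z)))) && ((\v.true) ((\w.(if false then (\p.false) else (\q.true))) (\r.6))))
step 5: [beta@0.1.0.0] ((5 == ((6 - (8 + 6)) + (let z = (let u = 5 in u) in (4 - z)))) && ((\v.true) ((\w.(if false then (\p.false) else (\q.true))) (\r.6))))
step 6: [delta@0.1.0.1] ((5 == ((6 - 14) + (let z = (let u = 5 in u) in (4 - z)))) && ((\v.true) ((\w.(if false then (\p.false) else (\q.true))) (\r.6))))
step 7: [delta@0.1.0] ((5 == (-8 + (let z = (let u = 5 in u) in (4 - z)))) && ((\v.true) ((\w.(if false then (\p.false) else (\q.true))) (\r.6))))
step 8: [let@0.1.1] ((5 == (-8 + (4 - (let u = 5 in u)))) && ((\v.true) ((\w.(if false then (\p.false) else (\q.true))) (\r.6))))
step 9: [let@0.1.1.1] ((5 == (-8 + (4 - 5))) && ((\v.true) ((\w.(if false then (\p.false) else (\q.true))) (\r.6))))
step 10: [delta@0.1.1] ((5 == (-8 + -1)) && ((\v.true) ((\w.(if false then (\p.false) else (\q.true))) (\r.6))))
step 11: [delta@0.1] ((5 == -9) && ((\v.true) ((\w.(if false then (\p.false) else (\q.true))) (\r.6))))

Answer: delta at 0.1 : (-8 + -1)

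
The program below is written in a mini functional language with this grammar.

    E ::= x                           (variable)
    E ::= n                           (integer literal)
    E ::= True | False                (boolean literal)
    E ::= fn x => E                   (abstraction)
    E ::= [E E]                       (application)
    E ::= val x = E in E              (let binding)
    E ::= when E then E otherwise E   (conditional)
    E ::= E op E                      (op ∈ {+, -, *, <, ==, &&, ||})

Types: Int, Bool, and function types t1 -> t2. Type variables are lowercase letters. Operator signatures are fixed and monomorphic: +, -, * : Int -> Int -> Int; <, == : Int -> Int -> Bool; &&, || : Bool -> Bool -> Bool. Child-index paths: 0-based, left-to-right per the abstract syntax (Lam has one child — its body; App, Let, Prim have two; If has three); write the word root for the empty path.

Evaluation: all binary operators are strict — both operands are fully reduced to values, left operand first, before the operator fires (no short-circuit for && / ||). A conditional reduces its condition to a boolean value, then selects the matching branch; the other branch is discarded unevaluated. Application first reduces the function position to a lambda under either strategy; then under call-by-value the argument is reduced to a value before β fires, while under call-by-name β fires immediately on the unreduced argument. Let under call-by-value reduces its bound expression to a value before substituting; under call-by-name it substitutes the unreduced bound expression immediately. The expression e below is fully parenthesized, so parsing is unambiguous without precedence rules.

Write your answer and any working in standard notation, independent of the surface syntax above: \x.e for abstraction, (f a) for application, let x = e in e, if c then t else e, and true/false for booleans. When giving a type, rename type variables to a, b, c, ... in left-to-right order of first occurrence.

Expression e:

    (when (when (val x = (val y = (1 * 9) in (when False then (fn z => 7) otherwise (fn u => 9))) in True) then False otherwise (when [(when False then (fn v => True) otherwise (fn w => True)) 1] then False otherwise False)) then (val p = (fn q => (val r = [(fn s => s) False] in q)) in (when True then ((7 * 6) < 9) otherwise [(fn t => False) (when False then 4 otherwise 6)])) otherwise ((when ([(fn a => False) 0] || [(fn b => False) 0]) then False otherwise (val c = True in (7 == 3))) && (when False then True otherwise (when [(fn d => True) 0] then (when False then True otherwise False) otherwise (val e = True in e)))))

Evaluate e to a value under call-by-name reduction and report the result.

Working:
step 0: (if (if (let x = (let y = (1 * 9) in (if false then (\z.7) else (\u.9))) in true) then false else (if ((if false then (\v.true) else (\w.true)) 1) then false else false)) then (let p = (\q.(let r = ((\s.s) false) in q)) in (if true then ((7 * 6) < 9) else ((\t.false) (if false then 4 else 6)))) else ((if (((\a.false) 0) || ((\b.false) 0)) then false else (let c = true in (7 == 3))) && (if false then true else (if ((\d.true) 0) then (if false then true else false) else (let e = true in e)))))
step 1: [let@0.0] (if (if true then false else (if ((if false then (\v.true) else (\w.true)) 1) then false else false)) then (let p = (\q.(let r = ((\s.s) false) in q)) in (if true then ((7 * 6) < 9) else ((\t.false) (if false then 4 else 6)))) else ((if (((\a.false) 0) || ((\b.false) 0)) then false else (let c = true in (7 == 3))) && (if false then true else (if ((\d.true) 0) then (if false then true else false) else (let e = true in e)))))
step 2: [if@0] (if false then (let p = (\q.(let r = ((\s.s) false) in q)) in (if true then ((7 * 6) < 9) else ((\t.false) (if false then 4 else 6)))) else ((if (((\a.false) 0) || ((\b.false) 0)) then false else (let c = true in (7 == 3))) && (if false then true else (if ((\d.true) 0) then (if false then true else false) else (let e = true in e)))))
step 3: [if@root] ((if (((\a.false) 0) || ((\b.false) 0)) then false else (let c = true in (7 == 3))) && (if false then true else (if ((\d.true) 0) then (if false then true else false) else (let e = true in e))))
step 4: [beta@0.0.0] ((if (false || ((\b.false) 0)) then false else (let c = true in (7 == 3))) && (if false then true else (if ((\d.true) 0) then (if false then true else false) else (let e = true in e))))
step 5: [beta@0.0.1] ((if (false || false) then false else (let c = true in (7 == 3))) && (if false then true else (if ((\d.true) 0) then (if false then true else false) else (let e = true in e))))
step 6: [delta@0.0] ((if false then false else (let c = true in (7 == 3))) && (if false then true else (if ((\d.true) 0) then (if false then true else false) else (let e = true in e))))
step 7: [if@0] ((let c = true in (7 == 3)) && (if false then true else (if ((\d.true) 0) then (if false then true else false) else (let e = true in e))))
step 8: [let@0] ((7 == 3) && (if false then true else (if ((\d.true) 0) then (if false then true else false) else (let e = true in e))))
step 9: [delta@0] (false && (if false then true else (if ((\d.true) 0) then (if false then true else false) else (let e = true in e))))
step 10: [if@1] (false && (if ((\d.true) 0) then (if false then true else false) else (let e = true in e)))
step 11: [beta@1.0] (false && (if true then (if false then true else false) else (let e = true in e)))
step 12: [if@1] (false && (if false then true else false))
step 13: [if@1] (false && false)
step 14: [delta@root] false

Answer: false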